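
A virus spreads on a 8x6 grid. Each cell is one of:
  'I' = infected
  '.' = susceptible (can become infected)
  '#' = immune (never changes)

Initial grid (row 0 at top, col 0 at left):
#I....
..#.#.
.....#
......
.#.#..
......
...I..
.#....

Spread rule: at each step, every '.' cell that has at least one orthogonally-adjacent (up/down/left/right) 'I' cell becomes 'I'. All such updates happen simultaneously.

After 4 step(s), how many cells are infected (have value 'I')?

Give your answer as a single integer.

Step 0 (initial): 2 infected
Step 1: +6 new -> 8 infected
Step 2: +9 new -> 17 infected
Step 3: +11 new -> 28 infected
Step 4: +8 new -> 36 infected

Answer: 36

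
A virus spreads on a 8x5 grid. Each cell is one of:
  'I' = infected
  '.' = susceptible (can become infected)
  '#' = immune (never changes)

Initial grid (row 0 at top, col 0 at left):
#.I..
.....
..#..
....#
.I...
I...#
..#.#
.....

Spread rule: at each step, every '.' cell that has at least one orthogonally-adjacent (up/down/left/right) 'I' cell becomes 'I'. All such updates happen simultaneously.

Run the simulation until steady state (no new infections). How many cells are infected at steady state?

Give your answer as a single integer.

Answer: 34

Derivation:
Step 0 (initial): 3 infected
Step 1: +8 new -> 11 infected
Step 2: +10 new -> 21 infected
Step 3: +8 new -> 29 infected
Step 4: +3 new -> 32 infected
Step 5: +1 new -> 33 infected
Step 6: +1 new -> 34 infected
Step 7: +0 new -> 34 infected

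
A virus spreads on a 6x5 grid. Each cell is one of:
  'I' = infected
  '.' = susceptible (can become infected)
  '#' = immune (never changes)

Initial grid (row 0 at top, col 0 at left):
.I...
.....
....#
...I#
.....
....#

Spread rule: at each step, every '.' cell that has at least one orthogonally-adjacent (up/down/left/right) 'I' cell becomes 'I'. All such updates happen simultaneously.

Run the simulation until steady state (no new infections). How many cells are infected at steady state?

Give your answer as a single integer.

Answer: 27

Derivation:
Step 0 (initial): 2 infected
Step 1: +6 new -> 8 infected
Step 2: +10 new -> 18 infected
Step 3: +6 new -> 24 infected
Step 4: +2 new -> 26 infected
Step 5: +1 new -> 27 infected
Step 6: +0 new -> 27 infected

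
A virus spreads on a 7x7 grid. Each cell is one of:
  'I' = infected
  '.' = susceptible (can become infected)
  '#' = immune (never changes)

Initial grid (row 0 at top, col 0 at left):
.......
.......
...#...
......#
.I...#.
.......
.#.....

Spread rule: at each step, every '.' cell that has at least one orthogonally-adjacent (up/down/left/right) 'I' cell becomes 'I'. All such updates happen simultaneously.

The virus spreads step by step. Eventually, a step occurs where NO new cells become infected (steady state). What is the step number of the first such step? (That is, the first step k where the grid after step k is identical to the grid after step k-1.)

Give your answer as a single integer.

Step 0 (initial): 1 infected
Step 1: +4 new -> 5 infected
Step 2: +6 new -> 11 infected
Step 3: +8 new -> 19 infected
Step 4: +6 new -> 25 infected
Step 5: +7 new -> 32 infected
Step 6: +5 new -> 37 infected
Step 7: +5 new -> 42 infected
Step 8: +2 new -> 44 infected
Step 9: +1 new -> 45 infected
Step 10: +0 new -> 45 infected

Answer: 10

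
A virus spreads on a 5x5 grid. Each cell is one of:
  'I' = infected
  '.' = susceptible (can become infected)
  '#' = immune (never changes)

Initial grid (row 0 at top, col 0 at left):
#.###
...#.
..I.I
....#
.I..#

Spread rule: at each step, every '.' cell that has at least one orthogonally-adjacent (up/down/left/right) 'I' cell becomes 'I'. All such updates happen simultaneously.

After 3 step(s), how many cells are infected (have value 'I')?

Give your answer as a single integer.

Answer: 18

Derivation:
Step 0 (initial): 3 infected
Step 1: +8 new -> 11 infected
Step 2: +5 new -> 16 infected
Step 3: +2 new -> 18 infected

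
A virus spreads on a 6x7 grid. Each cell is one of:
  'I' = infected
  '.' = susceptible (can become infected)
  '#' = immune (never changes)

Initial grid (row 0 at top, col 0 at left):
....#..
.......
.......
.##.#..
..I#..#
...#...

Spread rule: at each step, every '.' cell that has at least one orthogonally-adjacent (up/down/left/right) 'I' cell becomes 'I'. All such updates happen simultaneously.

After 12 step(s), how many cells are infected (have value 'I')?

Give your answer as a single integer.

Step 0 (initial): 1 infected
Step 1: +2 new -> 3 infected
Step 2: +2 new -> 5 infected
Step 3: +2 new -> 7 infected
Step 4: +1 new -> 8 infected
Step 5: +2 new -> 10 infected
Step 6: +3 new -> 13 infected
Step 7: +3 new -> 16 infected
Step 8: +4 new -> 20 infected
Step 9: +3 new -> 23 infected
Step 10: +3 new -> 26 infected
Step 11: +4 new -> 30 infected
Step 12: +3 new -> 33 infected

Answer: 33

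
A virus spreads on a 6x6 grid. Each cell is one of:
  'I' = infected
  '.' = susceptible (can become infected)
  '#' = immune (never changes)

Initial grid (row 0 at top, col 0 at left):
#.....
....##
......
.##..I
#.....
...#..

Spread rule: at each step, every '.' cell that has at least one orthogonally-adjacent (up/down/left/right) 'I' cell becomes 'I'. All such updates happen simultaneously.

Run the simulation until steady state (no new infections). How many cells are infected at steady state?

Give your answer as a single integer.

Step 0 (initial): 1 infected
Step 1: +3 new -> 4 infected
Step 2: +4 new -> 8 infected
Step 3: +3 new -> 11 infected
Step 4: +3 new -> 14 infected
Step 5: +5 new -> 19 infected
Step 6: +5 new -> 24 infected
Step 7: +5 new -> 29 infected
Step 8: +0 new -> 29 infected

Answer: 29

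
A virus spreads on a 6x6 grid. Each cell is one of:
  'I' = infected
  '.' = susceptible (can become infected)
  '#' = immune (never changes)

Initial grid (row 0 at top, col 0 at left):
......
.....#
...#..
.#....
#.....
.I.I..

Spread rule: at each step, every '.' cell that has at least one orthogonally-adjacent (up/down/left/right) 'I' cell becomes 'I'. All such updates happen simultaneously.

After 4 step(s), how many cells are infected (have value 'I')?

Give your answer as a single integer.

Answer: 17

Derivation:
Step 0 (initial): 2 infected
Step 1: +5 new -> 7 infected
Step 2: +4 new -> 11 infected
Step 3: +3 new -> 14 infected
Step 4: +3 new -> 17 infected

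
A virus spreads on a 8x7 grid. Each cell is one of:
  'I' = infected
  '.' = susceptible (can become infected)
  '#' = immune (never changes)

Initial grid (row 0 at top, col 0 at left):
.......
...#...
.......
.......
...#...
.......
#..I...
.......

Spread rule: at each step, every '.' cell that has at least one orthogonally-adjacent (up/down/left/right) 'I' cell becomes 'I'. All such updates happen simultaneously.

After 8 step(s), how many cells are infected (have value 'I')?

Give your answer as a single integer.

Step 0 (initial): 1 infected
Step 1: +4 new -> 5 infected
Step 2: +6 new -> 11 infected
Step 3: +7 new -> 18 infected
Step 4: +8 new -> 26 infected
Step 5: +7 new -> 33 infected
Step 6: +7 new -> 40 infected
Step 7: +6 new -> 46 infected
Step 8: +5 new -> 51 infected

Answer: 51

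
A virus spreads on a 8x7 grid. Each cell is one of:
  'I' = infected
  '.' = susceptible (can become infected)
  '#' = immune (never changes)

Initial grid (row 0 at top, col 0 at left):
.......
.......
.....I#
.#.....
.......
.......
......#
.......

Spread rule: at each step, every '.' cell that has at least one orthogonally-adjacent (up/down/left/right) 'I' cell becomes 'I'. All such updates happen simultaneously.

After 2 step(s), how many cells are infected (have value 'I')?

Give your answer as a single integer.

Answer: 11

Derivation:
Step 0 (initial): 1 infected
Step 1: +3 new -> 4 infected
Step 2: +7 new -> 11 infected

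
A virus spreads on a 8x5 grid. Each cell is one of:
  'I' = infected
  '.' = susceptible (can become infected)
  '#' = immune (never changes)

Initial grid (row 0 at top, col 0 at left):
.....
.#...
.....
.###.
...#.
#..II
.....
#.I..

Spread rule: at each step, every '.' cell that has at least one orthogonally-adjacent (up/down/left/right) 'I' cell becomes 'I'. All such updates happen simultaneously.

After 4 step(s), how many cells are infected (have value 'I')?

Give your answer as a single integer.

Answer: 21

Derivation:
Step 0 (initial): 3 infected
Step 1: +7 new -> 10 infected
Step 2: +5 new -> 15 infected
Step 3: +3 new -> 18 infected
Step 4: +3 new -> 21 infected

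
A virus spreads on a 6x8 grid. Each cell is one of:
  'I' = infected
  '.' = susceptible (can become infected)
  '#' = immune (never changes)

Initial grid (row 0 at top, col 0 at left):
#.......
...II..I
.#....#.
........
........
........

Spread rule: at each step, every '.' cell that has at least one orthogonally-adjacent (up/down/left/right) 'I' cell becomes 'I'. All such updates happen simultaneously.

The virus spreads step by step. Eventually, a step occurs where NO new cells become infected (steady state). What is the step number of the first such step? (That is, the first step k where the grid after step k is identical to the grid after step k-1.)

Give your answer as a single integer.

Step 0 (initial): 3 infected
Step 1: +9 new -> 12 infected
Step 2: +9 new -> 21 infected
Step 3: +8 new -> 29 infected
Step 4: +8 new -> 37 infected
Step 5: +5 new -> 42 infected
Step 6: +2 new -> 44 infected
Step 7: +1 new -> 45 infected
Step 8: +0 new -> 45 infected

Answer: 8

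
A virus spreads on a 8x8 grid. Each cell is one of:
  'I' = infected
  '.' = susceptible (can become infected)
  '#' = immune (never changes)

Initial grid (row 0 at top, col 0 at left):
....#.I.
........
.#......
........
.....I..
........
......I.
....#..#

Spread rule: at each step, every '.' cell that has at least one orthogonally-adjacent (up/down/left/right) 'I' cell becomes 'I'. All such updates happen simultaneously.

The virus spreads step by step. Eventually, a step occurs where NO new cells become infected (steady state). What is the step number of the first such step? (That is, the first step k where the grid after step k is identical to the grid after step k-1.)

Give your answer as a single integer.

Answer: 9

Derivation:
Step 0 (initial): 3 infected
Step 1: +11 new -> 14 infected
Step 2: +12 new -> 26 infected
Step 3: +8 new -> 34 infected
Step 4: +7 new -> 41 infected
Step 5: +8 new -> 49 infected
Step 6: +6 new -> 55 infected
Step 7: +4 new -> 59 infected
Step 8: +1 new -> 60 infected
Step 9: +0 new -> 60 infected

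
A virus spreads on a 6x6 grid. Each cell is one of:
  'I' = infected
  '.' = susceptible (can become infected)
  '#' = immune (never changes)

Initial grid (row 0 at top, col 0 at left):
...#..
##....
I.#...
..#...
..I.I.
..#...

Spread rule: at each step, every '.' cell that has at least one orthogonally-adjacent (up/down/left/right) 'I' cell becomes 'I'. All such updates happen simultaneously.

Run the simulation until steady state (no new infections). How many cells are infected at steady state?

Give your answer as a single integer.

Step 0 (initial): 3 infected
Step 1: +7 new -> 10 infected
Step 2: +8 new -> 18 infected
Step 3: +4 new -> 22 infected
Step 4: +3 new -> 25 infected
Step 5: +2 new -> 27 infected
Step 6: +1 new -> 28 infected
Step 7: +1 new -> 29 infected
Step 8: +1 new -> 30 infected
Step 9: +0 new -> 30 infected

Answer: 30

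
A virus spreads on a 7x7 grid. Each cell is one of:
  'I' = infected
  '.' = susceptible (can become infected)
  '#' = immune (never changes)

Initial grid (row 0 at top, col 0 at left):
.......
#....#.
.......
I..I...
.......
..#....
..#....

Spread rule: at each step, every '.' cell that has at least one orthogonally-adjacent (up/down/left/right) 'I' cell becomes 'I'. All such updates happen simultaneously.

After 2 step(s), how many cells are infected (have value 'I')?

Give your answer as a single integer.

Answer: 19

Derivation:
Step 0 (initial): 2 infected
Step 1: +7 new -> 9 infected
Step 2: +10 new -> 19 infected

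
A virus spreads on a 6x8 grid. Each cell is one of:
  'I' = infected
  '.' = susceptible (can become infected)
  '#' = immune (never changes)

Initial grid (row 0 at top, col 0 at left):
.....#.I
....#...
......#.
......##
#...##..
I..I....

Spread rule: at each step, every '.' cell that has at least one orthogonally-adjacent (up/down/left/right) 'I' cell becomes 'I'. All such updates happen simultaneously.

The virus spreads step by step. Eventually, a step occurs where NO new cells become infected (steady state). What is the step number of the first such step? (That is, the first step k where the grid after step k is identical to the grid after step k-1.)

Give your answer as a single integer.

Step 0 (initial): 3 infected
Step 1: +6 new -> 9 infected
Step 2: +6 new -> 15 infected
Step 3: +6 new -> 21 infected
Step 4: +9 new -> 30 infected
Step 5: +5 new -> 35 infected
Step 6: +4 new -> 39 infected
Step 7: +1 new -> 40 infected
Step 8: +0 new -> 40 infected

Answer: 8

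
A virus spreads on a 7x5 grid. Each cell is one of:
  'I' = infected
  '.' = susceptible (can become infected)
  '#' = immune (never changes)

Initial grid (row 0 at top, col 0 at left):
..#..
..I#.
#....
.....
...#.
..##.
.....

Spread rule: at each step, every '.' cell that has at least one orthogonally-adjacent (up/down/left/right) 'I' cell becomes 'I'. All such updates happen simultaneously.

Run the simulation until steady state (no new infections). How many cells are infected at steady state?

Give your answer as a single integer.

Answer: 29

Derivation:
Step 0 (initial): 1 infected
Step 1: +2 new -> 3 infected
Step 2: +5 new -> 8 infected
Step 3: +5 new -> 13 infected
Step 4: +4 new -> 17 infected
Step 5: +4 new -> 21 infected
Step 6: +4 new -> 25 infected
Step 7: +3 new -> 28 infected
Step 8: +1 new -> 29 infected
Step 9: +0 new -> 29 infected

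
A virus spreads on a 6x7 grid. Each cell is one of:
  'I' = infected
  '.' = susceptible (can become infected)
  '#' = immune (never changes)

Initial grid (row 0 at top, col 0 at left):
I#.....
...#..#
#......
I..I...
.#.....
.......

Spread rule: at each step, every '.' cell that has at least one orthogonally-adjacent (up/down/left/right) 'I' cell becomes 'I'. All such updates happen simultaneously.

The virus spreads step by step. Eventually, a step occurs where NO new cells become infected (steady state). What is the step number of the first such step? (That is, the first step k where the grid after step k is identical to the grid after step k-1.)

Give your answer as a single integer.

Step 0 (initial): 3 infected
Step 1: +7 new -> 10 infected
Step 2: +9 new -> 19 infected
Step 3: +8 new -> 27 infected
Step 4: +6 new -> 33 infected
Step 5: +3 new -> 36 infected
Step 6: +1 new -> 37 infected
Step 7: +0 new -> 37 infected

Answer: 7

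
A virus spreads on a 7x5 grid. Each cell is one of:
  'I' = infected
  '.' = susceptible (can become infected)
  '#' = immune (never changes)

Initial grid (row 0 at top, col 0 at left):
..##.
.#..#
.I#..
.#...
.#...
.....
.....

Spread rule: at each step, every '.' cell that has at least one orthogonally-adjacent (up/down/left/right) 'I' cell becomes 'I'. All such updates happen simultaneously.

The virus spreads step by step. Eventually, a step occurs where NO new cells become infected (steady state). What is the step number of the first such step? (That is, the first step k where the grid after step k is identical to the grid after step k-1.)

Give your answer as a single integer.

Step 0 (initial): 1 infected
Step 1: +1 new -> 2 infected
Step 2: +2 new -> 4 infected
Step 3: +2 new -> 6 infected
Step 4: +2 new -> 8 infected
Step 5: +2 new -> 10 infected
Step 6: +2 new -> 12 infected
Step 7: +3 new -> 15 infected
Step 8: +4 new -> 19 infected
Step 9: +3 new -> 22 infected
Step 10: +2 new -> 24 infected
Step 11: +2 new -> 26 infected
Step 12: +1 new -> 27 infected
Step 13: +0 new -> 27 infected

Answer: 13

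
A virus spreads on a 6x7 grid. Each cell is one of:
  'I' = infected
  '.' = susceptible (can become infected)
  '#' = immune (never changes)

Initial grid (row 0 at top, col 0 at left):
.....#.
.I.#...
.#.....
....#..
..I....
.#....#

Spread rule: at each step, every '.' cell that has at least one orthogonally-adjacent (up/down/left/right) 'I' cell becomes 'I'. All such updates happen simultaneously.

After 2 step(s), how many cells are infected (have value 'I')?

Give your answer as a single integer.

Step 0 (initial): 2 infected
Step 1: +7 new -> 9 infected
Step 2: +9 new -> 18 infected

Answer: 18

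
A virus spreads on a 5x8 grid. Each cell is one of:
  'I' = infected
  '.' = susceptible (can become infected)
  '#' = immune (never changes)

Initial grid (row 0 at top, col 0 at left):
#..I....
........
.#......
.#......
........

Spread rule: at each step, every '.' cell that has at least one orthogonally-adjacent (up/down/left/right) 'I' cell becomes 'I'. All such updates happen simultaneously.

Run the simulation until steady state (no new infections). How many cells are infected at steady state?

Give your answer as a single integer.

Step 0 (initial): 1 infected
Step 1: +3 new -> 4 infected
Step 2: +5 new -> 9 infected
Step 3: +6 new -> 15 infected
Step 4: +7 new -> 22 infected
Step 5: +6 new -> 28 infected
Step 6: +5 new -> 33 infected
Step 7: +3 new -> 36 infected
Step 8: +1 new -> 37 infected
Step 9: +0 new -> 37 infected

Answer: 37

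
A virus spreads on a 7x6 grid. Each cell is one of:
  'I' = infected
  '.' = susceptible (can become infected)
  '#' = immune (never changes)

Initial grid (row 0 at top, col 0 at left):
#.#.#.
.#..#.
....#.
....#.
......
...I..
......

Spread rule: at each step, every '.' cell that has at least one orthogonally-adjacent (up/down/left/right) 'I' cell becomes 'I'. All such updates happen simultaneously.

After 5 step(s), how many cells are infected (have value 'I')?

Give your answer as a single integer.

Step 0 (initial): 1 infected
Step 1: +4 new -> 5 infected
Step 2: +7 new -> 12 infected
Step 3: +7 new -> 19 infected
Step 4: +6 new -> 25 infected
Step 5: +5 new -> 30 infected

Answer: 30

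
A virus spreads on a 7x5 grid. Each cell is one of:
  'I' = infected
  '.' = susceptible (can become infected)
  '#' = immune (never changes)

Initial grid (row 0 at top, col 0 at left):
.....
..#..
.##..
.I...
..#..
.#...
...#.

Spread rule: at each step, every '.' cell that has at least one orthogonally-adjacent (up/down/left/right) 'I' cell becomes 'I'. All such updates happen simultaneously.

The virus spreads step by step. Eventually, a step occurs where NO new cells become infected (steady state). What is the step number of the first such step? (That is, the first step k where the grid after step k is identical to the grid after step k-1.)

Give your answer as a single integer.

Step 0 (initial): 1 infected
Step 1: +3 new -> 4 infected
Step 2: +3 new -> 7 infected
Step 3: +5 new -> 12 infected
Step 4: +7 new -> 19 infected
Step 5: +6 new -> 25 infected
Step 6: +4 new -> 29 infected
Step 7: +0 new -> 29 infected

Answer: 7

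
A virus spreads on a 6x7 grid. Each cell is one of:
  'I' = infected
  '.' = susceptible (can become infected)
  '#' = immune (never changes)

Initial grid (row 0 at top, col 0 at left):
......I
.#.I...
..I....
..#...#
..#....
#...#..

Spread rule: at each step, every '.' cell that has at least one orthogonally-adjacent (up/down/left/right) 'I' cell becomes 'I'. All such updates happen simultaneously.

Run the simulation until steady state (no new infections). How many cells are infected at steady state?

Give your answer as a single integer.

Answer: 36

Derivation:
Step 0 (initial): 3 infected
Step 1: +7 new -> 10 infected
Step 2: +8 new -> 18 infected
Step 3: +7 new -> 25 infected
Step 4: +6 new -> 31 infected
Step 5: +2 new -> 33 infected
Step 6: +2 new -> 35 infected
Step 7: +1 new -> 36 infected
Step 8: +0 new -> 36 infected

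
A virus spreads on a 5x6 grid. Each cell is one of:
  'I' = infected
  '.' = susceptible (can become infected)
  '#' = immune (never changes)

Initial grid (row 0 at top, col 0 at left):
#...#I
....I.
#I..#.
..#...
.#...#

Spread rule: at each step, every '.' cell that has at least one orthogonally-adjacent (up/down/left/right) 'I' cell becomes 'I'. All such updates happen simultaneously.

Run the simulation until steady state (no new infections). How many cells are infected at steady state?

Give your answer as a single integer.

Step 0 (initial): 3 infected
Step 1: +5 new -> 8 infected
Step 2: +7 new -> 15 infected
Step 3: +4 new -> 19 infected
Step 4: +2 new -> 21 infected
Step 5: +2 new -> 23 infected
Step 6: +0 new -> 23 infected

Answer: 23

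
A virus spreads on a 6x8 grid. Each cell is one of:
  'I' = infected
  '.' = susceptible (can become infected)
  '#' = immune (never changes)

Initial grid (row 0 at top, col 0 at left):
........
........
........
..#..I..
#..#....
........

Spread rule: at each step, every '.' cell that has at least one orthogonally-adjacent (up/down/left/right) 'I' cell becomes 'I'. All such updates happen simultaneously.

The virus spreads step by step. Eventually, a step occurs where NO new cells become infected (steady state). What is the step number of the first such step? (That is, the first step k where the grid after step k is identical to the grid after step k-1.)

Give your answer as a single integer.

Step 0 (initial): 1 infected
Step 1: +4 new -> 5 infected
Step 2: +8 new -> 13 infected
Step 3: +8 new -> 21 infected
Step 4: +7 new -> 28 infected
Step 5: +5 new -> 33 infected
Step 6: +6 new -> 39 infected
Step 7: +5 new -> 44 infected
Step 8: +1 new -> 45 infected
Step 9: +0 new -> 45 infected

Answer: 9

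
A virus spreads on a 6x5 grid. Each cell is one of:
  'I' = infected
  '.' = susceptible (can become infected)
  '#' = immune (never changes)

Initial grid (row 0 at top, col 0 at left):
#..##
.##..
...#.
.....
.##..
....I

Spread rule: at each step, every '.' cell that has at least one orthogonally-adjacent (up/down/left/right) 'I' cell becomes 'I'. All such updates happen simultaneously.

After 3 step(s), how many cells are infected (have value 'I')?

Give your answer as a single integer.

Step 0 (initial): 1 infected
Step 1: +2 new -> 3 infected
Step 2: +3 new -> 6 infected
Step 3: +3 new -> 9 infected

Answer: 9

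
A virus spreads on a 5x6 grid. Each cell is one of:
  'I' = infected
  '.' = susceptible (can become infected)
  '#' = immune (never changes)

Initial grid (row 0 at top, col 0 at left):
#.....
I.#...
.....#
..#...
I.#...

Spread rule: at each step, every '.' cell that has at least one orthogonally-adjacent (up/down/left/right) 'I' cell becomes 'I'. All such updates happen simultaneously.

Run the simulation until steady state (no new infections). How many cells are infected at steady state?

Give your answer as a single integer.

Answer: 25

Derivation:
Step 0 (initial): 2 infected
Step 1: +4 new -> 6 infected
Step 2: +3 new -> 9 infected
Step 3: +2 new -> 11 infected
Step 4: +2 new -> 13 infected
Step 5: +4 new -> 17 infected
Step 6: +4 new -> 21 infected
Step 7: +3 new -> 24 infected
Step 8: +1 new -> 25 infected
Step 9: +0 new -> 25 infected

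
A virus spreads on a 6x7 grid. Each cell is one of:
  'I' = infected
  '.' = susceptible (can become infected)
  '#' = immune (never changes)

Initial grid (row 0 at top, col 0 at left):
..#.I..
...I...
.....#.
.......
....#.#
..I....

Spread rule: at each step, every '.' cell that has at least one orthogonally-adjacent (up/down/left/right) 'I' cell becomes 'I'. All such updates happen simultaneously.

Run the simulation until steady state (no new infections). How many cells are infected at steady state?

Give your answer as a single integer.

Answer: 38

Derivation:
Step 0 (initial): 3 infected
Step 1: +8 new -> 11 infected
Step 2: +11 new -> 22 infected
Step 3: +8 new -> 30 infected
Step 4: +7 new -> 37 infected
Step 5: +1 new -> 38 infected
Step 6: +0 new -> 38 infected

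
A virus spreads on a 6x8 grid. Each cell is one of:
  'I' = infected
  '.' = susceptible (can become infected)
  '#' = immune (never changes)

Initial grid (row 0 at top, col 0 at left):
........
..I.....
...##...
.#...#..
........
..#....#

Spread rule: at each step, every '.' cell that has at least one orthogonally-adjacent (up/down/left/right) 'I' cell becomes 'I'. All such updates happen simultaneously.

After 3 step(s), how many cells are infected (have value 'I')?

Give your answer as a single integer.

Answer: 17

Derivation:
Step 0 (initial): 1 infected
Step 1: +4 new -> 5 infected
Step 2: +6 new -> 11 infected
Step 3: +6 new -> 17 infected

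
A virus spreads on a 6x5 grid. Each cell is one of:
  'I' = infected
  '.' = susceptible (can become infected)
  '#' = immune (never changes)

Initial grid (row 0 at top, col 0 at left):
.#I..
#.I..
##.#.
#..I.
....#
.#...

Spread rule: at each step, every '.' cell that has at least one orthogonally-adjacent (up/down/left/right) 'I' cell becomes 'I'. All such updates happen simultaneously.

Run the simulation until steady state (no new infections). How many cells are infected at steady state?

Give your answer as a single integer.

Answer: 21

Derivation:
Step 0 (initial): 3 infected
Step 1: +7 new -> 10 infected
Step 2: +6 new -> 16 infected
Step 3: +3 new -> 19 infected
Step 4: +1 new -> 20 infected
Step 5: +1 new -> 21 infected
Step 6: +0 new -> 21 infected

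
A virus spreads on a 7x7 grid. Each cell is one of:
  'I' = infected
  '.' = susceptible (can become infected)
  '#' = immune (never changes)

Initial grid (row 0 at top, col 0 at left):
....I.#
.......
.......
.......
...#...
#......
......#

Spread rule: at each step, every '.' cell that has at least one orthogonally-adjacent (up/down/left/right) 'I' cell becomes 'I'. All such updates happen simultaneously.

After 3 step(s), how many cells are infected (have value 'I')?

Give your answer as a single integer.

Step 0 (initial): 1 infected
Step 1: +3 new -> 4 infected
Step 2: +4 new -> 8 infected
Step 3: +6 new -> 14 infected

Answer: 14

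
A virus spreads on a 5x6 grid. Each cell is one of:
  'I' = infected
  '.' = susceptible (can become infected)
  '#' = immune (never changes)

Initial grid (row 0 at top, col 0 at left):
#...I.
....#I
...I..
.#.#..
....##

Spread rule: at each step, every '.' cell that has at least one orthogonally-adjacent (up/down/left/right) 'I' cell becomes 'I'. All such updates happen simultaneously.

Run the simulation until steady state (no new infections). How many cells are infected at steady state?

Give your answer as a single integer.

Step 0 (initial): 3 infected
Step 1: +6 new -> 9 infected
Step 2: +6 new -> 15 infected
Step 3: +4 new -> 19 infected
Step 4: +4 new -> 23 infected
Step 5: +1 new -> 24 infected
Step 6: +0 new -> 24 infected

Answer: 24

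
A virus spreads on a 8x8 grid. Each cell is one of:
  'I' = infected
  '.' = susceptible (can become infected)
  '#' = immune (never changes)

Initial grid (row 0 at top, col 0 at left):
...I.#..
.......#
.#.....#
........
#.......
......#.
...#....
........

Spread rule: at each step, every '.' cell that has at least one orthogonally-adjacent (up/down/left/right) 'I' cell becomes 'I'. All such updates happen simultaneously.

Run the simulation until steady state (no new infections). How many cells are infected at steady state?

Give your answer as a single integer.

Step 0 (initial): 1 infected
Step 1: +3 new -> 4 infected
Step 2: +4 new -> 8 infected
Step 3: +6 new -> 14 infected
Step 4: +6 new -> 20 infected
Step 5: +8 new -> 28 infected
Step 6: +7 new -> 35 infected
Step 7: +6 new -> 41 infected
Step 8: +6 new -> 47 infected
Step 9: +6 new -> 53 infected
Step 10: +3 new -> 56 infected
Step 11: +1 new -> 57 infected
Step 12: +0 new -> 57 infected

Answer: 57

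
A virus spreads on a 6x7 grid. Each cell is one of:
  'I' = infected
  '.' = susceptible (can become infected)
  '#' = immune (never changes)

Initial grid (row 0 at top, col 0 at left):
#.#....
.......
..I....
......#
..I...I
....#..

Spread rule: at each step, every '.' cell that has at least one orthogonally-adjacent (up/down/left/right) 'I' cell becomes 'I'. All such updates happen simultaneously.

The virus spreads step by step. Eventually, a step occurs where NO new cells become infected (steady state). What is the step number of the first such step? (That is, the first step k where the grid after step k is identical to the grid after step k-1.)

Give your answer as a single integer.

Step 0 (initial): 3 infected
Step 1: +9 new -> 12 infected
Step 2: +12 new -> 24 infected
Step 3: +8 new -> 32 infected
Step 4: +3 new -> 35 infected
Step 5: +2 new -> 37 infected
Step 6: +1 new -> 38 infected
Step 7: +0 new -> 38 infected

Answer: 7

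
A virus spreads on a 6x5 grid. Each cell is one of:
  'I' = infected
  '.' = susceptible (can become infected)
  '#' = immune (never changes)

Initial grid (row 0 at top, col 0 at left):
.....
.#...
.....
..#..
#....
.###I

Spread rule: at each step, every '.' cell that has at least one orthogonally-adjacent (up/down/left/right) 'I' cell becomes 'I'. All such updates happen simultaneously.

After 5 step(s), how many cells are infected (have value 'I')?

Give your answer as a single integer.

Step 0 (initial): 1 infected
Step 1: +1 new -> 2 infected
Step 2: +2 new -> 4 infected
Step 3: +3 new -> 7 infected
Step 4: +3 new -> 10 infected
Step 5: +4 new -> 14 infected

Answer: 14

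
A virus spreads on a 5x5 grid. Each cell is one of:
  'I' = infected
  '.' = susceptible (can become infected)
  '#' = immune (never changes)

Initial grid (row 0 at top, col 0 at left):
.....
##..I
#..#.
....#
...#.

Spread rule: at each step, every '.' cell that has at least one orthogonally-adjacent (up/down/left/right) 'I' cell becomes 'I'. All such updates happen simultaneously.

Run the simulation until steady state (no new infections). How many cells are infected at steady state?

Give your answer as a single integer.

Step 0 (initial): 1 infected
Step 1: +3 new -> 4 infected
Step 2: +2 new -> 6 infected
Step 3: +2 new -> 8 infected
Step 4: +3 new -> 11 infected
Step 5: +4 new -> 15 infected
Step 6: +2 new -> 17 infected
Step 7: +1 new -> 18 infected
Step 8: +0 new -> 18 infected

Answer: 18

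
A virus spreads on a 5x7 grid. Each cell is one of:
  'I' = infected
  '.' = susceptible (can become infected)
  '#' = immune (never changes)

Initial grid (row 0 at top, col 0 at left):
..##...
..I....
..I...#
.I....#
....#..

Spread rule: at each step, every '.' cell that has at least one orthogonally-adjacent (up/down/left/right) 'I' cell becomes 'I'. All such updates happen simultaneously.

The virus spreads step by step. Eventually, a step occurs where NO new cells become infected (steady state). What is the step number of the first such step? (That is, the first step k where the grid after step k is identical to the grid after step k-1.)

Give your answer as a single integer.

Answer: 7

Derivation:
Step 0 (initial): 3 infected
Step 1: +7 new -> 10 infected
Step 2: +8 new -> 18 infected
Step 3: +6 new -> 24 infected
Step 4: +3 new -> 27 infected
Step 5: +2 new -> 29 infected
Step 6: +1 new -> 30 infected
Step 7: +0 new -> 30 infected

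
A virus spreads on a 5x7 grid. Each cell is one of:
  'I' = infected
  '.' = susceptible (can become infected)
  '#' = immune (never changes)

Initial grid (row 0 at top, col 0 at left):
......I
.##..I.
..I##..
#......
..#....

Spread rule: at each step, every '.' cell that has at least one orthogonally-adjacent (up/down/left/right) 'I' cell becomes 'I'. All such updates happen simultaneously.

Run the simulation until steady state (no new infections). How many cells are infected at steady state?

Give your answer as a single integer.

Answer: 29

Derivation:
Step 0 (initial): 3 infected
Step 1: +6 new -> 9 infected
Step 2: +7 new -> 16 infected
Step 3: +7 new -> 23 infected
Step 4: +5 new -> 28 infected
Step 5: +1 new -> 29 infected
Step 6: +0 new -> 29 infected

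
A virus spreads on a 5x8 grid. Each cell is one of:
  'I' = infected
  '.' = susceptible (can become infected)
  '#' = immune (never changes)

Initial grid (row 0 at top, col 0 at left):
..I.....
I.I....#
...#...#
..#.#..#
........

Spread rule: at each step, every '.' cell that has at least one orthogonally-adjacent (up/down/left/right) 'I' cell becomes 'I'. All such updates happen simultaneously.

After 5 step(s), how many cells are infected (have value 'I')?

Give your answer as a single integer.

Step 0 (initial): 3 infected
Step 1: +7 new -> 10 infected
Step 2: +4 new -> 14 infected
Step 3: +5 new -> 19 infected
Step 4: +4 new -> 23 infected
Step 5: +4 new -> 27 infected

Answer: 27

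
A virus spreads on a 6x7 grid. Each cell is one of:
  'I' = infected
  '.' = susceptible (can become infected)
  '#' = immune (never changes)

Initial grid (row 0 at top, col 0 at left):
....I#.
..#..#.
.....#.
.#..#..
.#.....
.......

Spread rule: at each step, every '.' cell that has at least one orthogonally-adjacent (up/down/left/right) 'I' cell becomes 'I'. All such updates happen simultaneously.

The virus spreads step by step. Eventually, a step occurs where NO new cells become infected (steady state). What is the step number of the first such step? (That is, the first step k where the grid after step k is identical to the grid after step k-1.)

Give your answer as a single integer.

Answer: 13

Derivation:
Step 0 (initial): 1 infected
Step 1: +2 new -> 3 infected
Step 2: +3 new -> 6 infected
Step 3: +2 new -> 8 infected
Step 4: +4 new -> 12 infected
Step 5: +4 new -> 16 infected
Step 6: +4 new -> 20 infected
Step 7: +4 new -> 24 infected
Step 8: +5 new -> 29 infected
Step 9: +3 new -> 32 infected
Step 10: +1 new -> 33 infected
Step 11: +1 new -> 34 infected
Step 12: +1 new -> 35 infected
Step 13: +0 new -> 35 infected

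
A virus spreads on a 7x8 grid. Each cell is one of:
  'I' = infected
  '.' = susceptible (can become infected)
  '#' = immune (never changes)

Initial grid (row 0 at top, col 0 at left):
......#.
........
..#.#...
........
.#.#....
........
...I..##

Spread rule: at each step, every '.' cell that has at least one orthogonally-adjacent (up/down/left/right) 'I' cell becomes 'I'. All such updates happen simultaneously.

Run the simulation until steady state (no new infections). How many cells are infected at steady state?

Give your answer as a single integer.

Answer: 49

Derivation:
Step 0 (initial): 1 infected
Step 1: +3 new -> 4 infected
Step 2: +4 new -> 8 infected
Step 3: +5 new -> 13 infected
Step 4: +5 new -> 18 infected
Step 5: +6 new -> 24 infected
Step 6: +6 new -> 30 infected
Step 7: +6 new -> 36 infected
Step 8: +8 new -> 44 infected
Step 9: +4 new -> 48 infected
Step 10: +1 new -> 49 infected
Step 11: +0 new -> 49 infected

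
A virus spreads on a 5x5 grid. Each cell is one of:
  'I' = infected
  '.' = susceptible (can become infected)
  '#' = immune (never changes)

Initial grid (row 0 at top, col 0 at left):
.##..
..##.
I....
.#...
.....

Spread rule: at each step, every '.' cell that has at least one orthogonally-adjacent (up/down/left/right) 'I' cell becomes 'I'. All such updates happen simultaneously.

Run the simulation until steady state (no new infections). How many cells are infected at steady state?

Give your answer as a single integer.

Answer: 20

Derivation:
Step 0 (initial): 1 infected
Step 1: +3 new -> 4 infected
Step 2: +4 new -> 8 infected
Step 3: +3 new -> 11 infected
Step 4: +3 new -> 14 infected
Step 5: +3 new -> 17 infected
Step 6: +2 new -> 19 infected
Step 7: +1 new -> 20 infected
Step 8: +0 new -> 20 infected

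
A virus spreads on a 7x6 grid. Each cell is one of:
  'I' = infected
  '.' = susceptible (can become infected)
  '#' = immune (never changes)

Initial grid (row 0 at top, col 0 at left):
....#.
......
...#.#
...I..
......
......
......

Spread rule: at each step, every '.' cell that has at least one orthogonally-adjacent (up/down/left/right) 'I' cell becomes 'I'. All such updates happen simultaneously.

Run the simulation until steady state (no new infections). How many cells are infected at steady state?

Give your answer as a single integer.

Step 0 (initial): 1 infected
Step 1: +3 new -> 4 infected
Step 2: +7 new -> 11 infected
Step 3: +9 new -> 20 infected
Step 4: +10 new -> 30 infected
Step 5: +7 new -> 37 infected
Step 6: +2 new -> 39 infected
Step 7: +0 new -> 39 infected

Answer: 39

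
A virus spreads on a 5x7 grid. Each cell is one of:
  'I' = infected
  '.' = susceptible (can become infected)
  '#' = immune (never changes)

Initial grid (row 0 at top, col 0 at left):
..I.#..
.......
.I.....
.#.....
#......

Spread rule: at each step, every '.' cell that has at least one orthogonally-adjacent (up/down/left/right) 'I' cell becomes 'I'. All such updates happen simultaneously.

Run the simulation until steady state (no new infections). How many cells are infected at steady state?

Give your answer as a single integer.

Step 0 (initial): 2 infected
Step 1: +6 new -> 8 infected
Step 2: +6 new -> 14 infected
Step 3: +4 new -> 18 infected
Step 4: +5 new -> 23 infected
Step 5: +5 new -> 28 infected
Step 6: +3 new -> 31 infected
Step 7: +1 new -> 32 infected
Step 8: +0 new -> 32 infected

Answer: 32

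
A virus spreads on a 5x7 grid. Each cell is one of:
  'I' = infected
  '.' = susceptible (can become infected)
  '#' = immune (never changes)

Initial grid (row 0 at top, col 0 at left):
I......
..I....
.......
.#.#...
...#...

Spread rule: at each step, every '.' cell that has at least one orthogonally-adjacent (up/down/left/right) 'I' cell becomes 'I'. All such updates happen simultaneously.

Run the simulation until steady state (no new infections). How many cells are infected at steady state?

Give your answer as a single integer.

Answer: 32

Derivation:
Step 0 (initial): 2 infected
Step 1: +6 new -> 8 infected
Step 2: +6 new -> 14 infected
Step 3: +5 new -> 19 infected
Step 4: +6 new -> 25 infected
Step 5: +4 new -> 29 infected
Step 6: +2 new -> 31 infected
Step 7: +1 new -> 32 infected
Step 8: +0 new -> 32 infected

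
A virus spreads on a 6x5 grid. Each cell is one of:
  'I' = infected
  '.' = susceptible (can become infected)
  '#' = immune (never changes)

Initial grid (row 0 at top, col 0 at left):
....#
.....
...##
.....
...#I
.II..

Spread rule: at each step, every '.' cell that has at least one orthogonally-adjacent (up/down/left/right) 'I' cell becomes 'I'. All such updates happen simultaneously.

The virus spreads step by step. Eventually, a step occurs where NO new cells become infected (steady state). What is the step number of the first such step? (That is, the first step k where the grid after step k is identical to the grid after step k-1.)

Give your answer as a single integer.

Answer: 7

Derivation:
Step 0 (initial): 3 infected
Step 1: +6 new -> 9 infected
Step 2: +4 new -> 13 infected
Step 3: +3 new -> 16 infected
Step 4: +3 new -> 19 infected
Step 5: +4 new -> 23 infected
Step 6: +3 new -> 26 infected
Step 7: +0 new -> 26 infected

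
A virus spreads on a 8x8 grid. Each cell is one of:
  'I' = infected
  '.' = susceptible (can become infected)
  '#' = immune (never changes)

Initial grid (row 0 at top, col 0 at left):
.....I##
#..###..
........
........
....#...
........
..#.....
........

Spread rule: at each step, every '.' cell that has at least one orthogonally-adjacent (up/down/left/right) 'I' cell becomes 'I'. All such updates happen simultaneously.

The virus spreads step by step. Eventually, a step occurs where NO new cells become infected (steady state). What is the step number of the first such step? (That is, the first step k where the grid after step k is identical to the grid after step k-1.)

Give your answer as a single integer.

Step 0 (initial): 1 infected
Step 1: +1 new -> 2 infected
Step 2: +1 new -> 3 infected
Step 3: +1 new -> 4 infected
Step 4: +2 new -> 6 infected
Step 5: +3 new -> 9 infected
Step 6: +3 new -> 12 infected
Step 7: +5 new -> 17 infected
Step 8: +6 new -> 23 infected
Step 9: +5 new -> 28 infected
Step 10: +8 new -> 36 infected
Step 11: +8 new -> 44 infected
Step 12: +6 new -> 50 infected
Step 13: +3 new -> 53 infected
Step 14: +2 new -> 55 infected
Step 15: +1 new -> 56 infected
Step 16: +0 new -> 56 infected

Answer: 16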